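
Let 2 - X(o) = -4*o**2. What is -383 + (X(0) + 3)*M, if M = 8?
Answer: -343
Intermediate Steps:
X(o) = 2 + 4*o**2 (X(o) = 2 - (-4)*o**2 = 2 + 4*o**2)
-383 + (X(0) + 3)*M = -383 + ((2 + 4*0**2) + 3)*8 = -383 + ((2 + 4*0) + 3)*8 = -383 + ((2 + 0) + 3)*8 = -383 + (2 + 3)*8 = -383 + 5*8 = -383 + 40 = -343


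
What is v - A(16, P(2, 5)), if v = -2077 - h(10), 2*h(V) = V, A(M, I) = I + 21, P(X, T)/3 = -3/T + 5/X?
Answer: -21087/10 ≈ -2108.7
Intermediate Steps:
P(X, T) = -9/T + 15/X (P(X, T) = 3*(-3/T + 5/X) = -9/T + 15/X)
A(M, I) = 21 + I
h(V) = V/2
v = -2082 (v = -2077 - 10/2 = -2077 - 1*5 = -2077 - 5 = -2082)
v - A(16, P(2, 5)) = -2082 - (21 + (-9/5 + 15/2)) = -2082 - (21 + 57/10) = -2082 - 1*267/10 = -2082 - 267/10 = -21087/10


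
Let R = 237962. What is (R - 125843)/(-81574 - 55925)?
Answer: -37373/45833 ≈ -0.81542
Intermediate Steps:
(R - 125843)/(-81574 - 55925) = (237962 - 125843)/(-81574 - 55925) = 112119/(-137499) = 112119*(-1/137499) = -37373/45833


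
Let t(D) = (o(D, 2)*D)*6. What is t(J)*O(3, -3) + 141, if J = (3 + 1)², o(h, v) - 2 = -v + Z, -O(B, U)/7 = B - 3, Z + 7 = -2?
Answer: 141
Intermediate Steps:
Z = -9 (Z = -7 - 2 = -9)
O(B, U) = 21 - 7*B (O(B, U) = -7*(B - 3) = -7*(-3 + B) = 21 - 7*B)
o(h, v) = -7 - v (o(h, v) = 2 + (-v - 9) = 2 + (-9 - v) = -7 - v)
J = 16 (J = 4² = 16)
t(D) = -54*D (t(D) = ((-7 - 1*2)*D)*6 = ((-7 - 2)*D)*6 = -9*D*6 = -54*D)
t(J)*O(3, -3) + 141 = (-54*16)*(21 - 7*3) + 141 = -864*(21 - 21) + 141 = -864*0 + 141 = 0 + 141 = 141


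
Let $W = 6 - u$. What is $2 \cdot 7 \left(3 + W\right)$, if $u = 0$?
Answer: $126$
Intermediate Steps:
$W = 6$ ($W = 6 - 0 = 6 + 0 = 6$)
$2 \cdot 7 \left(3 + W\right) = 2 \cdot 7 \left(3 + 6\right) = 14 \cdot 9 = 126$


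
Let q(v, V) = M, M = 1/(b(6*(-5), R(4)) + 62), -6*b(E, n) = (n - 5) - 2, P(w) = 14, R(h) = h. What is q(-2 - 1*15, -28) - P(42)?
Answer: -1748/125 ≈ -13.984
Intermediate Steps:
b(E, n) = 7/6 - n/6 (b(E, n) = -((n - 5) - 2)/6 = -((-5 + n) - 2)/6 = -(-7 + n)/6 = 7/6 - n/6)
M = 2/125 (M = 1/((7/6 - 1/6*4) + 62) = 1/((7/6 - 2/3) + 62) = 1/(1/2 + 62) = 1/(125/2) = 2/125 ≈ 0.016000)
q(v, V) = 2/125
q(-2 - 1*15, -28) - P(42) = 2/125 - 1*14 = 2/125 - 14 = -1748/125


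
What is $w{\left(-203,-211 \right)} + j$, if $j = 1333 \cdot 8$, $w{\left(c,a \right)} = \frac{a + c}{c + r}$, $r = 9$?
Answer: $\frac{1034615}{97} \approx 10666.0$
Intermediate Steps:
$w{\left(c,a \right)} = \frac{a + c}{9 + c}$ ($w{\left(c,a \right)} = \frac{a + c}{c + 9} = \frac{a + c}{9 + c}$)
$j = 10664$
$w{\left(-203,-211 \right)} + j = \frac{-211 - 203}{9 - 203} + 10664 = \frac{1}{-194} \left(-414\right) + 10664 = \left(- \frac{1}{194}\right) \left(-414\right) + 10664 = \frac{207}{97} + 10664 = \frac{1034615}{97}$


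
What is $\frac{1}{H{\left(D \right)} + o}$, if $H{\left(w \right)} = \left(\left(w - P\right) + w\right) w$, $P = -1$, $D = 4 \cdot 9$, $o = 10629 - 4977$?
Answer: $\frac{1}{8280} \approx 0.00012077$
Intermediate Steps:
$o = 5652$ ($o = 10629 - 4977 = 5652$)
$D = 36$
$H{\left(w \right)} = w \left(1 + 2 w\right)$ ($H{\left(w \right)} = \left(\left(w - -1\right) + w\right) w = \left(\left(w + 1\right) + w\right) w = \left(\left(1 + w\right) + w\right) w = \left(1 + 2 w\right) w = w \left(1 + 2 w\right)$)
$\frac{1}{H{\left(D \right)} + o} = \frac{1}{36 \left(1 + 2 \cdot 36\right) + 5652} = \frac{1}{36 \left(1 + 72\right) + 5652} = \frac{1}{36 \cdot 73 + 5652} = \frac{1}{2628 + 5652} = \frac{1}{8280}$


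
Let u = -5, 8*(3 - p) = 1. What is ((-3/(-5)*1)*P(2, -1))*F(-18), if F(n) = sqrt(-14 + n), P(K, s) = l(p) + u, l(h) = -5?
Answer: -24*I*sqrt(2) ≈ -33.941*I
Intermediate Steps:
p = 23/8 (p = 3 - 1/8*1 = 3 - 1/8 = 23/8 ≈ 2.8750)
P(K, s) = -10 (P(K, s) = -5 - 5 = -10)
((-3/(-5)*1)*P(2, -1))*F(-18) = ((-3/(-5)*1)*(-10))*sqrt(-14 - 18) = ((-3*(-1/5)*1)*(-10))*sqrt(-32) = (((3/5)*1)*(-10))*(4*I*sqrt(2)) = ((3/5)*(-10))*(4*I*sqrt(2)) = -24*I*sqrt(2)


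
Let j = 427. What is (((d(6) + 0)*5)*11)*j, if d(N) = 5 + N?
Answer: 258335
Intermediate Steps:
(((d(6) + 0)*5)*11)*j = ((((5 + 6) + 0)*5)*11)*427 = (((11 + 0)*5)*11)*427 = ((11*5)*11)*427 = (55*11)*427 = 605*427 = 258335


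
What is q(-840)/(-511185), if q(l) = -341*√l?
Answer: 682*I*√210/511185 ≈ 0.019334*I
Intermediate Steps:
q(-840)/(-511185) = -682*I*√210/(-511185) = -682*I*√210*(-1/511185) = 682*I*√210/511185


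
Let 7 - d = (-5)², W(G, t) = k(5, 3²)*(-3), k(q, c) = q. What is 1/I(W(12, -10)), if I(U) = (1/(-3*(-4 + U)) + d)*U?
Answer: 19/5125 ≈ 0.0037073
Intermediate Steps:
W(G, t) = -15 (W(G, t) = 5*(-3) = -15)
d = -18 (d = 7 - 1*(-5)² = 7 - 1*25 = 7 - 25 = -18)
I(U) = U*(-18 + 1/(12 - 3*U)) (I(U) = (1/(-3*(-4 + U)) - 18)*U = (1/(12 - 3*U) - 18)*U = (-18 + 1/(12 - 3*U))*U = U*(-18 + 1/(12 - 3*U)))
1/I(W(12, -10)) = 1/((⅓)*(-15)*(215 - 54*(-15))/(-4 - 15)) = 1/((⅓)*(-15)*(215 + 810)/(-19)) = 1/((⅓)*(-15)*(-1/19)*1025) = 1/(5125/19) = 19/5125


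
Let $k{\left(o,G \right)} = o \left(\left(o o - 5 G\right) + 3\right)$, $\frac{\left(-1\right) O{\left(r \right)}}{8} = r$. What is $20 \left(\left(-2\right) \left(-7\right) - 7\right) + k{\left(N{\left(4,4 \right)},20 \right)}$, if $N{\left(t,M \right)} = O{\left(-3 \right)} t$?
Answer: $875564$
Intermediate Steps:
$O{\left(r \right)} = - 8 r$
$N{\left(t,M \right)} = 24 t$ ($N{\left(t,M \right)} = \left(-8\right) \left(-3\right) t = 24 t$)
$k{\left(o,G \right)} = o \left(3 + o^{2} - 5 G\right)$ ($k{\left(o,G \right)} = o \left(\left(o^{2} - 5 G\right) + 3\right) = o \left(3 + o^{2} - 5 G\right)$)
$20 \left(\left(-2\right) \left(-7\right) - 7\right) + k{\left(N{\left(4,4 \right)},20 \right)} = 20 \left(\left(-2\right) \left(-7\right) - 7\right) + 24 \cdot 4 \left(3 + \left(24 \cdot 4\right)^{2} - 100\right) = 20 \left(14 - 7\right) + 96 \left(3 + 96^{2} - 100\right) = 20 \cdot 7 + 96 \left(3 + 9216 - 100\right) = 140 + 96 \cdot 9119 = 140 + 875424 = 875564$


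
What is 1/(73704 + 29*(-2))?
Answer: 1/73646 ≈ 1.3578e-5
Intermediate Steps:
1/(73704 + 29*(-2)) = 1/(73704 - 58) = 1/73646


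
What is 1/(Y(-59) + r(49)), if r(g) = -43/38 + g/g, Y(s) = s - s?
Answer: -38/5 ≈ -7.6000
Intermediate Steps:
Y(s) = 0
r(g) = -5/38 (r(g) = -43*1/38 + 1 = -43/38 + 1 = -5/38)
1/(Y(-59) + r(49)) = 1/(0 - 5/38) = 1/(-5/38) = -38/5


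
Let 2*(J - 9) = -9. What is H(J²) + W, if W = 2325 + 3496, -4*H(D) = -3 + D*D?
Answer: 366031/64 ≈ 5719.2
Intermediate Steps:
J = 9/2 (J = 9 + (½)*(-9) = 9 - 9/2 = 9/2 ≈ 4.5000)
H(D) = ¾ - D²/4 (H(D) = -(-3 + D*D)/4 = -(-3 + D²)/4 = ¾ - D²/4)
W = 5821
H(J²) + W = (¾ - ((9/2)²)²/4) + 5821 = (¾ - (81/4)²/4) + 5821 = (¾ - ¼*6561/16) + 5821 = (¾ - 6561/64) + 5821 = -6513/64 + 5821 = 366031/64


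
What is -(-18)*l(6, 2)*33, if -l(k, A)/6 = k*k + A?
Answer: -135432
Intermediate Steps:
l(k, A) = -6*A - 6*k**2 (l(k, A) = -6*(k*k + A) = -6*(k**2 + A) = -6*(A + k**2) = -6*A - 6*k**2)
-(-18)*l(6, 2)*33 = -(-18)*(-6*2 - 6*6**2)*33 = -(-18)*(-12 - 6*36)*33 = -(-18)*(-12 - 216)*33 = -(-18)*(-228)*33 = -18*228*33 = -4104*33 = -135432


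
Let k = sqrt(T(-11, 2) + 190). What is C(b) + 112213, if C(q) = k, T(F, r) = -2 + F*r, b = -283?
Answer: 112213 + sqrt(166) ≈ 1.1223e+5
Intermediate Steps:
k = sqrt(166) (k = sqrt((-2 - 11*2) + 190) = sqrt((-2 - 22) + 190) = sqrt(-24 + 190) = sqrt(166) ≈ 12.884)
C(q) = sqrt(166)
C(b) + 112213 = sqrt(166) + 112213 = 112213 + sqrt(166)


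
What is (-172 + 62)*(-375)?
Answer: 41250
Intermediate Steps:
(-172 + 62)*(-375) = -110*(-375) = 41250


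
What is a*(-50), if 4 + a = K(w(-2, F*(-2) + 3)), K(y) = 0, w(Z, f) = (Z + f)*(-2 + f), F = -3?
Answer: 200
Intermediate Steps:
w(Z, f) = (-2 + f)*(Z + f)
a = -4 (a = -4 + 0 = -4)
a*(-50) = -4*(-50) = 200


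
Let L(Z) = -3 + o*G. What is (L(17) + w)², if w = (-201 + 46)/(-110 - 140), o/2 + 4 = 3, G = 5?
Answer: 383161/2500 ≈ 153.26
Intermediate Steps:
o = -2 (o = -8 + 2*3 = -8 + 6 = -2)
L(Z) = -13 (L(Z) = -3 - 2*5 = -3 - 10 = -13)
w = 31/50 (w = -155/(-250) = -155*(-1/250) = 31/50 ≈ 0.62000)
(L(17) + w)² = (-13 + 31/50)² = (-619/50)² = 383161/2500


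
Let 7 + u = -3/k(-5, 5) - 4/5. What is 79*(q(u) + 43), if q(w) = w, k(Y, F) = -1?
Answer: 15089/5 ≈ 3017.8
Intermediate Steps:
u = -24/5 (u = -7 + (-3/(-1) - 4/5) = -7 + (-3*(-1) - 4*⅕) = -7 + (3 - ⅘) = -7 + 11/5 = -24/5 ≈ -4.8000)
79*(q(u) + 43) = 79*(-24/5 + 43) = 79*(191/5) = 15089/5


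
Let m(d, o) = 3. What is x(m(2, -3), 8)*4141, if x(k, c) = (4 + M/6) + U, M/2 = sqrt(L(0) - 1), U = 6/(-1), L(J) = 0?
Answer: -8282 + 4141*I/3 ≈ -8282.0 + 1380.3*I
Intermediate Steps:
U = -6 (U = 6*(-1) = -6)
M = 2*I (M = 2*sqrt(0 - 1) = 2*sqrt(-1) = 2*I ≈ 2.0*I)
x(k, c) = -2 + I/3 (x(k, c) = (4 + (2*I)/6) - 6 = (4 + (2*I)*(1/6)) - 6 = (4 + I/3) - 6 = -2 + I/3)
x(m(2, -3), 8)*4141 = (-2 + I/3)*4141 = -8282 + 4141*I/3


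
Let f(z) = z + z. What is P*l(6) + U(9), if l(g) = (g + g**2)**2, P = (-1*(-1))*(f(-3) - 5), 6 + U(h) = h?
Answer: -19401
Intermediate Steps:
f(z) = 2*z
U(h) = -6 + h
P = -11 (P = (-1*(-1))*(2*(-3) - 5) = 1*(-6 - 5) = 1*(-11) = -11)
P*l(6) + U(9) = -11*6**2*(1 + 6)**2 + (-6 + 9) = -396*7**2 + 3 = -396*49 + 3 = -11*1764 + 3 = -19404 + 3 = -19401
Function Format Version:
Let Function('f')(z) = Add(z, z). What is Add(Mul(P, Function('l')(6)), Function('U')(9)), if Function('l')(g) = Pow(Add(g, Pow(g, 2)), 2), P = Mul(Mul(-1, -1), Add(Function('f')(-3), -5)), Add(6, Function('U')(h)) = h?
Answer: -19401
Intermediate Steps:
Function('f')(z) = Mul(2, z)
Function('U')(h) = Add(-6, h)
P = -11 (P = Mul(Mul(-1, -1), Add(Mul(2, -3), -5)) = Mul(1, Add(-6, -5)) = Mul(1, -11) = -11)
Add(Mul(P, Function('l')(6)), Function('U')(9)) = Add(Mul(-11, Mul(Pow(6, 2), Pow(Add(1, 6), 2))), Add(-6, 9)) = Add(Mul(-11, Mul(36, Pow(7, 2))), 3) = Add(Mul(-11, Mul(36, 49)), 3) = Add(Mul(-11, 1764), 3) = Add(-19404, 3) = -19401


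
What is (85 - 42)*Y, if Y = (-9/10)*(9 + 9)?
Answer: -3483/5 ≈ -696.60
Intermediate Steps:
Y = -81/5 (Y = -9*⅒*18 = -9/10*18 = -81/5 ≈ -16.200)
(85 - 42)*Y = (85 - 42)*(-81/5) = 43*(-81/5) = -3483/5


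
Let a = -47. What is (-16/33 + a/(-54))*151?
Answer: 34579/594 ≈ 58.214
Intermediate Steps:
(-16/33 + a/(-54))*151 = (-16/33 - 47/(-54))*151 = (-16*1/33 - 47*(-1/54))*151 = (-16/33 + 47/54)*151 = (229/594)*151 = 34579/594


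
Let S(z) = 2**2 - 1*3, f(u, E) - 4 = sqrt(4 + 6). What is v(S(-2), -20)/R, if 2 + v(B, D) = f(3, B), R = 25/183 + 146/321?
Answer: 39162/11581 + 19581*sqrt(10)/11581 ≈ 8.7283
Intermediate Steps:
f(u, E) = 4 + sqrt(10) (f(u, E) = 4 + sqrt(4 + 6) = 4 + sqrt(10))
R = 11581/19581 (R = 25*(1/183) + 146*(1/321) = 25/183 + 146/321 = 11581/19581 ≈ 0.59144)
S(z) = 1 (S(z) = 4 - 3 = 1)
v(B, D) = 2 + sqrt(10) (v(B, D) = -2 + (4 + sqrt(10)) = 2 + sqrt(10))
v(S(-2), -20)/R = (2 + sqrt(10))/(11581/19581) = (2 + sqrt(10))*(19581/11581) = 39162/11581 + 19581*sqrt(10)/11581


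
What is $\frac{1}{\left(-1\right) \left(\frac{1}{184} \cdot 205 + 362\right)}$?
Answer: $- \frac{184}{66813} \approx -0.002754$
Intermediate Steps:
$\frac{1}{\left(-1\right) \left(\frac{1}{184} \cdot 205 + 362\right)} = \frac{1}{\left(-1\right) \left(\frac{205}{184} + 362\right)} = \frac{1}{\left(-1\right) \frac{66813}{184}} = \frac{1}{- \frac{66813}{184}} = - \frac{184}{66813}$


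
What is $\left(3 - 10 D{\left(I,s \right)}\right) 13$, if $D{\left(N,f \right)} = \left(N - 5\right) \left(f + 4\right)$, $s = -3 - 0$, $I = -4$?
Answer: $1209$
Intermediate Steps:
$s = -3$ ($s = -3 + 0 = -3$)
$D{\left(N,f \right)} = \left(-5 + N\right) \left(4 + f\right)$
$\left(3 - 10 D{\left(I,s \right)}\right) 13 = \left(3 - 10 \left(-20 - -15 + 4 \left(-4\right) - -12\right)\right) 13 = \left(3 - 10 \left(-20 + 15 - 16 + 12\right)\right) 13 = \left(3 - -90\right) 13 = \left(3 + 90\right) 13 = 93 \cdot 13 = 1209$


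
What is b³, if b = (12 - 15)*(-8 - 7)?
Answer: 91125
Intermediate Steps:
b = 45 (b = -3*(-15) = 45)
b³ = 45³ = 91125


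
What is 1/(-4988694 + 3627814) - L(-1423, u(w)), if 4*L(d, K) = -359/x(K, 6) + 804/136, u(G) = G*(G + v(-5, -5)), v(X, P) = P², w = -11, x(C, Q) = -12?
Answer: -310833523/34702440 ≈ -8.9571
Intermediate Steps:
u(G) = G*(25 + G) (u(G) = G*(G + (-5)²) = G*(G + 25) = G*(25 + G))
L(d, K) = 7309/816 (L(d, K) = (-359/(-12) + 804/136)/4 = (-359*(-1/12) + 804*(1/136))/4 = (359/12 + 201/34)/4 = (¼)*(7309/204) = 7309/816)
1/(-4988694 + 3627814) - L(-1423, u(w)) = 1/(-4988694 + 3627814) - 1*7309/816 = 1/(-1360880) - 7309/816 = -1/1360880 - 7309/816 = -310833523/34702440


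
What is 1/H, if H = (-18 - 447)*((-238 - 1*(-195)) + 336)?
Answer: -1/136245 ≈ -7.3397e-6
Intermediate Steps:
H = -136245 (H = -465*((-238 + 195) + 336) = -465*(-43 + 336) = -465*293 = -136245)
1/H = 1/(-136245) = -1/136245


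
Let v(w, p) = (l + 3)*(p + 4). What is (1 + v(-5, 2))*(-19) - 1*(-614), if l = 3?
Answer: -89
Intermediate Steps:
v(w, p) = 24 + 6*p (v(w, p) = (3 + 3)*(p + 4) = 6*(4 + p) = 24 + 6*p)
(1 + v(-5, 2))*(-19) - 1*(-614) = (1 + (24 + 6*2))*(-19) - 1*(-614) = (1 + (24 + 12))*(-19) + 614 = (1 + 36)*(-19) + 614 = 37*(-19) + 614 = -703 + 614 = -89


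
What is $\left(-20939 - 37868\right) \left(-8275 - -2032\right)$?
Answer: $367132101$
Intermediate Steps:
$\left(-20939 - 37868\right) \left(-8275 - -2032\right) = - 58807 \left(-8275 + 2032\right) = \left(-58807\right) \left(-6243\right) = 367132101$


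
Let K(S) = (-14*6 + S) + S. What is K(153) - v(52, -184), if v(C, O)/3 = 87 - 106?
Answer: 279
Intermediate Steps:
K(S) = -84 + 2*S (K(S) = (-84 + S) + S = -84 + 2*S)
v(C, O) = -57 (v(C, O) = 3*(87 - 106) = 3*(-19) = -57)
K(153) - v(52, -184) = (-84 + 2*153) - 1*(-57) = (-84 + 306) + 57 = 222 + 57 = 279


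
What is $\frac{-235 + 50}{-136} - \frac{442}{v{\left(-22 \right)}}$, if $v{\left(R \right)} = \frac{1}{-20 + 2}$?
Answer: $\frac{1082201}{136} \approx 7957.4$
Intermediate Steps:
$v{\left(R \right)} = - \frac{1}{18}$ ($v{\left(R \right)} = \frac{1}{-18} = - \frac{1}{18}$)
$\frac{-235 + 50}{-136} - \frac{442}{v{\left(-22 \right)}} = \frac{-235 + 50}{-136} - \frac{442}{- \frac{1}{18}} = \left(-185\right) \left(- \frac{1}{136}\right) - -7956 = \frac{185}{136} + 7956 = \frac{1082201}{136}$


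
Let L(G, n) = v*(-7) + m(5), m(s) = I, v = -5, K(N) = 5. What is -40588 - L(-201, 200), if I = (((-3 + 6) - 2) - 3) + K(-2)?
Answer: -40626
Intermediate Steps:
I = 3 (I = (((-3 + 6) - 2) - 3) + 5 = ((3 - 2) - 3) + 5 = (1 - 3) + 5 = -2 + 5 = 3)
m(s) = 3
L(G, n) = 38 (L(G, n) = -5*(-7) + 3 = 35 + 3 = 38)
-40588 - L(-201, 200) = -40588 - 1*38 = -40588 - 38 = -40626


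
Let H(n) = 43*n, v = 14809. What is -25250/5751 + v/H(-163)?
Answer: -262143809/40308759 ≈ -6.5034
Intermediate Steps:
-25250/5751 + v/H(-163) = -25250/5751 + 14809/((43*(-163))) = -25250*1/5751 + 14809/(-7009) = -25250/5751 + 14809*(-1/7009) = -25250/5751 - 14809/7009 = -262143809/40308759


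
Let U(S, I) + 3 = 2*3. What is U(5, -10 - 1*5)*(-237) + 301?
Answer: -410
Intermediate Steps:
U(S, I) = 3 (U(S, I) = -3 + 2*3 = -3 + 6 = 3)
U(5, -10 - 1*5)*(-237) + 301 = 3*(-237) + 301 = -711 + 301 = -410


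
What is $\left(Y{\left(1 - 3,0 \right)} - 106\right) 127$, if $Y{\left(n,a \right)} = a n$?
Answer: $-13462$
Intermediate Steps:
$\left(Y{\left(1 - 3,0 \right)} - 106\right) 127 = \left(0 \left(1 - 3\right) - 106\right) 127 = \left(0 \left(-2\right) - 106\right) 127 = \left(0 - 106\right) 127 = \left(-106\right) 127 = -13462$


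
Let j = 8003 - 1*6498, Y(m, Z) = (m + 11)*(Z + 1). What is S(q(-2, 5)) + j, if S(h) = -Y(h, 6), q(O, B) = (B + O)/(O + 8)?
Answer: 2849/2 ≈ 1424.5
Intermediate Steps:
Y(m, Z) = (1 + Z)*(11 + m) (Y(m, Z) = (11 + m)*(1 + Z) = (1 + Z)*(11 + m))
q(O, B) = (B + O)/(8 + O)
S(h) = -77 - 7*h (S(h) = -(11 + h + 11*6 + 6*h) = -(11 + h + 66 + 6*h) = -(77 + 7*h) = -77 - 7*h)
j = 1505 (j = 8003 - 6498 = 1505)
S(q(-2, 5)) + j = (-77 - 7*(5 - 2)/(8 - 2)) + 1505 = (-77 - 7*3/6) + 1505 = (-77 - 7*½) + 1505 = (-77 - 7/2) + 1505 = -161/2 + 1505 = 2849/2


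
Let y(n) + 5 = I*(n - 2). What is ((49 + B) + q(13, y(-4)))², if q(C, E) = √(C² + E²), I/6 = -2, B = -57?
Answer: (8 - √4658)² ≈ 3630.0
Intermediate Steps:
I = -12 (I = 6*(-2) = -12)
y(n) = 19 - 12*n (y(n) = -5 - 12*(n - 2) = -5 - 12*(-2 + n) = -5 + (24 - 12*n) = 19 - 12*n)
((49 + B) + q(13, y(-4)))² = ((49 - 57) + √(13² + (19 - 12*(-4))²))² = (-8 + √(169 + (19 + 48)²))² = (-8 + √(169 + 67²))² = (-8 + √(169 + 4489))² = (-8 + √4658)²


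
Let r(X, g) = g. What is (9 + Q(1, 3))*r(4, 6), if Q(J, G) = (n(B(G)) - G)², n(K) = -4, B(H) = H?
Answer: 348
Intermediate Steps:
Q(J, G) = (-4 - G)²
(9 + Q(1, 3))*r(4, 6) = (9 + (4 + 3)²)*6 = (9 + 7²)*6 = (9 + 49)*6 = 58*6 = 348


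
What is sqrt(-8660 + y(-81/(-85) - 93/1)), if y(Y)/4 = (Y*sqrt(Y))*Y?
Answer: 2*sqrt(-113014353125 + 20813091840*I*sqrt(41565))/7225 ≈ 397.87 + 408.61*I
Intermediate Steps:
y(Y) = 4*Y**(5/2) (y(Y) = 4*((Y*sqrt(Y))*Y) = 4*(Y**(3/2)*Y) = 4*Y**(5/2))
sqrt(-8660 + y(-81/(-85) - 93/1)) = sqrt(-8660 + 4*(-81/(-85) - 93/1)**(5/2)) = sqrt(-8660 + 4*(-81*(-1/85) - 93*1)**(5/2)) = sqrt(-8660 + 4*(81/85 - 93)**(5/2)) = sqrt(-8660 + 4*(-7824/85)**(5/2)) = sqrt(-8660 + 4*(244859904*I*sqrt(41565)/614125)) = sqrt(-8660 + 979439616*I*sqrt(41565)/614125)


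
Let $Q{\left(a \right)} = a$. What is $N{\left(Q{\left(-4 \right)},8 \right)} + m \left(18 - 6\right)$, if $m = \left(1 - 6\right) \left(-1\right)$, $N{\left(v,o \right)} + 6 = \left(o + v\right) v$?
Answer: $38$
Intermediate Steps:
$N{\left(v,o \right)} = -6 + v \left(o + v\right)$ ($N{\left(v,o \right)} = -6 + \left(o + v\right) v = -6 + v \left(o + v\right)$)
$m = 5$ ($m = \left(-5\right) \left(-1\right) = 5$)
$N{\left(Q{\left(-4 \right)},8 \right)} + m \left(18 - 6\right) = \left(-6 + \left(-4\right)^{2} + 8 \left(-4\right)\right) + 5 \left(18 - 6\right) = \left(-6 + 16 - 32\right) + 5 \cdot 12 = -22 + 60 = 38$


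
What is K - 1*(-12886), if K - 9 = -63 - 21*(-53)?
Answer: 13945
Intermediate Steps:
K = 1059 (K = 9 + (-63 - 21*(-53)) = 9 + (-63 + 1113) = 9 + 1050 = 1059)
K - 1*(-12886) = 1059 - 1*(-12886) = 1059 + 12886 = 13945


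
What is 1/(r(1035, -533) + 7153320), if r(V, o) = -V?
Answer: 1/7152285 ≈ 1.3982e-7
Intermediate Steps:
1/(r(1035, -533) + 7153320) = 1/(-1*1035 + 7153320) = 1/(-1035 + 7153320) = 1/7152285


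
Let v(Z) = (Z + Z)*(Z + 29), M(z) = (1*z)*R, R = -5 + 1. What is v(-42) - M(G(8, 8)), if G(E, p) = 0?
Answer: 1092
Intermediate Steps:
R = -4
M(z) = -4*z (M(z) = (1*z)*(-4) = z*(-4) = -4*z)
v(Z) = 2*Z*(29 + Z) (v(Z) = (2*Z)*(29 + Z) = 2*Z*(29 + Z))
v(-42) - M(G(8, 8)) = 2*(-42)*(29 - 42) - (-4)*0 = 2*(-42)*(-13) - 1*0 = 1092 + 0 = 1092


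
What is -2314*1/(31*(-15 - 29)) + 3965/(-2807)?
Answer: 543569/1914374 ≈ 0.28394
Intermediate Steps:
-2314*1/(31*(-15 - 29)) + 3965/(-2807) = -2314/((-44*31)) + 3965*(-1/2807) = -2314/(-1364) - 3965/2807 = -2314*(-1/1364) - 3965/2807 = 1157/682 - 3965/2807 = 543569/1914374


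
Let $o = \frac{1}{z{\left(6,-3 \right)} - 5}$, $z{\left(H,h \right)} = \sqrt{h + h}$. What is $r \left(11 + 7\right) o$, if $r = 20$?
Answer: $- \frac{1800}{31} - \frac{360 i \sqrt{6}}{31} \approx -58.065 - 28.446 i$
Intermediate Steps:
$z{\left(H,h \right)} = \sqrt{2} \sqrt{h}$ ($z{\left(H,h \right)} = \sqrt{2 h} = \sqrt{2} \sqrt{h}$)
$o = \frac{1}{-5 + i \sqrt{6}}$ ($o = \frac{1}{\sqrt{2} \sqrt{-3} - 5} = \frac{1}{\sqrt{2} i \sqrt{3} - 5} = \frac{1}{i \sqrt{6} - 5} = \frac{1}{-5 + i \sqrt{6}} \approx -0.16129 - 0.079016 i$)
$r \left(11 + 7\right) o = 20 \left(11 + 7\right) \left(- \frac{5}{31} - \frac{i \sqrt{6}}{31}\right) = 20 \cdot 18 \left(- \frac{5}{31} - \frac{i \sqrt{6}}{31}\right) = 360 \left(- \frac{5}{31} - \frac{i \sqrt{6}}{31}\right) = - \frac{1800}{31} - \frac{360 i \sqrt{6}}{31}$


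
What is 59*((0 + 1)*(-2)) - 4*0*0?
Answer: -118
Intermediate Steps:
59*((0 + 1)*(-2)) - 4*0*0 = 59*(1*(-2)) + 0*0 = 59*(-2) + 0 = -118 + 0 = -118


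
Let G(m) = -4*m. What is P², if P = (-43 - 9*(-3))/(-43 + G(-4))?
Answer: 256/729 ≈ 0.35117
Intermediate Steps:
P = 16/27 (P = (-43 - 9*(-3))/(-43 - 4*(-4)) = (-43 + 27)/(-43 + 16) = -16/(-27) = -16*(-1/27) = 16/27 ≈ 0.59259)
P² = (16/27)² = 256/729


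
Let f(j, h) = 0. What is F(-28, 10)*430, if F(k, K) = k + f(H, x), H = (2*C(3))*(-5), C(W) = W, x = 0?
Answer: -12040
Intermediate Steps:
H = -30 (H = (2*3)*(-5) = 6*(-5) = -30)
F(k, K) = k (F(k, K) = k + 0 = k)
F(-28, 10)*430 = -28*430 = -12040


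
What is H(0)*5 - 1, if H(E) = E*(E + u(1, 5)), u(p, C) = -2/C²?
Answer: -1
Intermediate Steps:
u(p, C) = -2/C²
H(E) = E*(-2/25 + E) (H(E) = E*(E - 2/5²) = E*(E - 2*1/25) = E*(E - 2/25) = E*(-2/25 + E))
H(0)*5 - 1 = ((1/25)*0*(-2 + 25*0))*5 - 1 = ((1/25)*0*(-2 + 0))*5 - 1 = ((1/25)*0*(-2))*5 - 1 = 0*5 - 1 = 0 - 1 = -1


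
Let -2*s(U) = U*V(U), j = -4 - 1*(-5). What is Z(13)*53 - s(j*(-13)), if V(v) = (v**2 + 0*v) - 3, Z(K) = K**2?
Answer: 7878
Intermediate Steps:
j = 1 (j = -4 + 5 = 1)
V(v) = -3 + v**2 (V(v) = (v**2 + 0) - 3 = v**2 - 3 = -3 + v**2)
s(U) = -U*(-3 + U**2)/2
Z(13)*53 - s(j*(-13)) = 13**2*53 - 1*(-13)*(3 - (1*(-13))**2)/2 = 169*53 - (-13)*(3 - 1*(-13)**2)/2 = 8957 - (-13)*(3 - 1*169)/2 = 8957 - (-13)*(3 - 169)/2 = 8957 - (-13)*(-166)/2 = 8957 - 1*1079 = 8957 - 1079 = 7878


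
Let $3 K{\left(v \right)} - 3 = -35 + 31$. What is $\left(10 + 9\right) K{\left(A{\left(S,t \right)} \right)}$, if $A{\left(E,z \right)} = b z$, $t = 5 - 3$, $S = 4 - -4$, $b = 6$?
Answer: $- \frac{19}{3} \approx -6.3333$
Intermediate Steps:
$S = 8$ ($S = 4 + 4 = 8$)
$t = 2$ ($t = 5 - 3 = 2$)
$A{\left(E,z \right)} = 6 z$
$K{\left(v \right)} = - \frac{1}{3}$ ($K{\left(v \right)} = 1 + \frac{-35 + 31}{3} = 1 + \frac{1}{3} \left(-4\right) = 1 - \frac{4}{3} = - \frac{1}{3}$)
$\left(10 + 9\right) K{\left(A{\left(S,t \right)} \right)} = \left(10 + 9\right) \left(- \frac{1}{3}\right) = 19 \left(- \frac{1}{3}\right) = - \frac{19}{3}$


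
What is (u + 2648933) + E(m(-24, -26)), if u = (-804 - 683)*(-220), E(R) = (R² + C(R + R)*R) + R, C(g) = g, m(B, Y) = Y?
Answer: 2978075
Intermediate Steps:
E(R) = R + 3*R² (E(R) = (R² + (R + R)*R) + R = (R² + (2*R)*R) + R = (R² + 2*R²) + R = 3*R² + R = R + 3*R²)
u = 327140 (u = -1487*(-220) = 327140)
(u + 2648933) + E(m(-24, -26)) = (327140 + 2648933) - 26*(1 + 3*(-26)) = 2976073 - 26*(1 - 78) = 2976073 - 26*(-77) = 2976073 + 2002 = 2978075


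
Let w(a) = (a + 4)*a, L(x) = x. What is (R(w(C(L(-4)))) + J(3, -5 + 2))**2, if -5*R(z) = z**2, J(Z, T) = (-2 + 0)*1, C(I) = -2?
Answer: 676/25 ≈ 27.040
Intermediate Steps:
w(a) = a*(4 + a) (w(a) = (4 + a)*a = a*(4 + a))
J(Z, T) = -2 (J(Z, T) = -2*1 = -2)
R(z) = -z**2/5
(R(w(C(L(-4)))) + J(3, -5 + 2))**2 = (-4*(4 - 2)**2/5 - 2)**2 = (-(-2*2)**2/5 - 2)**2 = (-1/5*(-4)**2 - 2)**2 = (-1/5*16 - 2)**2 = (-16/5 - 2)**2 = (-26/5)**2 = 676/25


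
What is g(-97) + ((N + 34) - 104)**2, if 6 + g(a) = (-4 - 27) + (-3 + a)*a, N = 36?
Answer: 10819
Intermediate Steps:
g(a) = -37 + a*(-3 + a) (g(a) = -6 + ((-4 - 27) + (-3 + a)*a) = -6 + (-31 + a*(-3 + a)) = -37 + a*(-3 + a))
g(-97) + ((N + 34) - 104)**2 = (-37 + (-97)**2 - 3*(-97)) + ((36 + 34) - 104)**2 = (-37 + 9409 + 291) + (70 - 104)**2 = 9663 + (-34)**2 = 9663 + 1156 = 10819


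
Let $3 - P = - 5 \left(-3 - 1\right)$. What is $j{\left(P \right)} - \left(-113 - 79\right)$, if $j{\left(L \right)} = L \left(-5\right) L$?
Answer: $-1253$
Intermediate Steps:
$P = -17$ ($P = 3 - - 5 \left(-3 - 1\right) = 3 - \left(-5\right) \left(-4\right) = 3 - 20 = -17$)
$j{\left(L \right)} = - 5 L^{2}$ ($j{\left(L \right)} = - 5 L L = - 5 L^{2}$)
$j{\left(P \right)} - \left(-113 - 79\right) = - 5 \left(-17\right)^{2} - \left(-113 - 79\right) = \left(-5\right) 289 - -192 = -1445 + 192 = -1253$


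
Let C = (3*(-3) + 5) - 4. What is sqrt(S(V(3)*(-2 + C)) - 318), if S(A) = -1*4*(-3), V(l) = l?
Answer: 3*I*sqrt(34) ≈ 17.493*I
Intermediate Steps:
C = -8 (C = (-9 + 5) - 4 = -4 - 4 = -8)
S(A) = 12 (S(A) = -4*(-3) = 12)
sqrt(S(V(3)*(-2 + C)) - 318) = sqrt(12 - 318) = sqrt(-306) = 3*I*sqrt(34)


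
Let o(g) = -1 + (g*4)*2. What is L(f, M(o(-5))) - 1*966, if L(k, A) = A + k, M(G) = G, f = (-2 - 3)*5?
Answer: -1032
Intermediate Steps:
f = -25 (f = -5*5 = -25)
o(g) = -1 + 8*g (o(g) = -1 + (4*g)*2 = -1 + 8*g)
L(f, M(o(-5))) - 1*966 = ((-1 + 8*(-5)) - 25) - 1*966 = ((-1 - 40) - 25) - 966 = (-41 - 25) - 966 = -66 - 966 = -1032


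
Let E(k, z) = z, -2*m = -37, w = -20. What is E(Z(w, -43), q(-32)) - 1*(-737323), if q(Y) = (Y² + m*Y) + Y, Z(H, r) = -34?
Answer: 737723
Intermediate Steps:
m = 37/2 (m = -½*(-37) = 37/2 ≈ 18.500)
q(Y) = Y² + 39*Y/2 (q(Y) = (Y² + 37*Y/2) + Y = Y² + 39*Y/2)
E(Z(w, -43), q(-32)) - 1*(-737323) = (½)*(-32)*(39 + 2*(-32)) - 1*(-737323) = (½)*(-32)*(39 - 64) + 737323 = (½)*(-32)*(-25) + 737323 = 400 + 737323 = 737723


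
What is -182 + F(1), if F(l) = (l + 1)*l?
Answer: -180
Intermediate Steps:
F(l) = l*(1 + l) (F(l) = (1 + l)*l = l*(1 + l))
-182 + F(1) = -182 + 1*(1 + 1) = -182 + 1*2 = -182 + 2 = -180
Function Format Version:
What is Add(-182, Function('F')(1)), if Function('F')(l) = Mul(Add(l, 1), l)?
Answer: -180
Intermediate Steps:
Function('F')(l) = Mul(l, Add(1, l)) (Function('F')(l) = Mul(Add(1, l), l) = Mul(l, Add(1, l)))
Add(-182, Function('F')(1)) = Add(-182, Mul(1, Add(1, 1))) = Add(-182, Mul(1, 2)) = Add(-182, 2) = -180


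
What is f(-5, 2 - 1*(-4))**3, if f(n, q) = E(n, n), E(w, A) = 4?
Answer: 64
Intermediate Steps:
f(n, q) = 4
f(-5, 2 - 1*(-4))**3 = 4**3 = 64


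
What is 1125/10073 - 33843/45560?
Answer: -289645539/458925880 ≈ -0.63114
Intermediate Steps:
1125/10073 - 33843/45560 = -289645539/458925880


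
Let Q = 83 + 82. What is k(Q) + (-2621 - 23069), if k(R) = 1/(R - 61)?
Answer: -2671759/104 ≈ -25690.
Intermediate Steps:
Q = 165
k(R) = 1/(-61 + R)
k(Q) + (-2621 - 23069) = 1/(-61 + 165) + (-2621 - 23069) = 1/104 - 25690 = -2671759/104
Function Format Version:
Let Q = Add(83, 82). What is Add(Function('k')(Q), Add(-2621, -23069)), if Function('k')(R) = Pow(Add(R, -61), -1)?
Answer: Rational(-2671759, 104) ≈ -25690.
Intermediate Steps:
Q = 165
Function('k')(R) = Pow(Add(-61, R), -1)
Add(Function('k')(Q), Add(-2621, -23069)) = Add(Pow(Add(-61, 165), -1), Add(-2621, -23069)) = Add(Pow(104, -1), -25690) = Add(Rational(1, 104), -25690) = Rational(-2671759, 104)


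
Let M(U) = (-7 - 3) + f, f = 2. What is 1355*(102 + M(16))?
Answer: 127370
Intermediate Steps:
M(U) = -8 (M(U) = (-7 - 3) + 2 = -10 + 2 = -8)
1355*(102 + M(16)) = 1355*(102 - 8) = 1355*94 = 127370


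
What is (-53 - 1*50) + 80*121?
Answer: 9577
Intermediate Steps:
(-53 - 1*50) + 80*121 = (-53 - 50) + 9680 = -103 + 9680 = 9577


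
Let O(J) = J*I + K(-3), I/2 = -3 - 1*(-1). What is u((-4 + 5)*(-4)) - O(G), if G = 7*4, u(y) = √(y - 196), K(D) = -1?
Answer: 113 + 10*I*√2 ≈ 113.0 + 14.142*I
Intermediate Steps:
I = -4 (I = 2*(-3 - 1*(-1)) = 2*(-3 + 1) = 2*(-2) = -4)
u(y) = √(-196 + y)
G = 28
O(J) = -1 - 4*J (O(J) = J*(-4) - 1 = -4*J - 1 = -1 - 4*J)
u((-4 + 5)*(-4)) - O(G) = √(-196 + (-4 + 5)*(-4)) - (-1 - 4*28) = √(-196 + 1*(-4)) - (-1 - 112) = √(-196 - 4) - 1*(-113) = √(-200) + 113 = 10*I*√2 + 113 = 113 + 10*I*√2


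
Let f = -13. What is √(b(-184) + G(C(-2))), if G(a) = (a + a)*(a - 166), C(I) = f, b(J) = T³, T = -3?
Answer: √4627 ≈ 68.022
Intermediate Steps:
b(J) = -27 (b(J) = (-3)³ = -27)
C(I) = -13
G(a) = 2*a*(-166 + a) (G(a) = (2*a)*(-166 + a) = 2*a*(-166 + a))
√(b(-184) + G(C(-2))) = √(-27 + 2*(-13)*(-166 - 13)) = √(-27 + 2*(-13)*(-179)) = √(-27 + 4654) = √4627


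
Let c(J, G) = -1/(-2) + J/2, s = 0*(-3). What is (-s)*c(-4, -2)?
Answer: 0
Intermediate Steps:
s = 0
c(J, G) = ½ + J/2 (c(J, G) = -1*(-½) + J*(½) = ½ + J/2)
(-s)*c(-4, -2) = (-1*0)*(½ + (½)*(-4)) = 0*(½ - 2) = 0*(-3/2) = 0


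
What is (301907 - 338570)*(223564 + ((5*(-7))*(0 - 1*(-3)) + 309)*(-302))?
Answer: -5937792828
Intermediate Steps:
(301907 - 338570)*(223564 + ((5*(-7))*(0 - 1*(-3)) + 309)*(-302)) = -36663*(223564 + (-35*(0 + 3) + 309)*(-302)) = -36663*(223564 + (-35*3 + 309)*(-302)) = -36663*(223564 + (-105 + 309)*(-302)) = -36663*(223564 + 204*(-302)) = -36663*(223564 - 61608) = -36663*161956 = -5937792828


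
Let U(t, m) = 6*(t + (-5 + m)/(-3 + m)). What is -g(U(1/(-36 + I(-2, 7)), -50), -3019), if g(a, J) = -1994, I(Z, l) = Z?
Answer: 1994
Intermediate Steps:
U(t, m) = 6*t + 6*(-5 + m)/(-3 + m) (U(t, m) = 6*(t + (-5 + m)/(-3 + m)) = 6*t + 6*(-5 + m)/(-3 + m))
-g(U(1/(-36 + I(-2, 7)), -50), -3019) = -1*(-1994) = 1994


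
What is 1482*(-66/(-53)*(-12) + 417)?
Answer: 31579938/53 ≈ 5.9585e+5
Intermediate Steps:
1482*(-66/(-53)*(-12) + 417) = 1482*(-66*(-1/53)*(-12) + 417) = 1482*((66/53)*(-12) + 417) = 1482*(-792/53 + 417) = 1482*(21309/53) = 31579938/53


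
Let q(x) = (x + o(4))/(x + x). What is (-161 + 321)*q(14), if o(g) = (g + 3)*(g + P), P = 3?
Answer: 360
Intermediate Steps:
o(g) = (3 + g)² (o(g) = (g + 3)*(g + 3) = (3 + g)*(3 + g) = (3 + g)²)
q(x) = (49 + x)/(2*x) (q(x) = (x + (9 + 4² + 6*4))/(x + x) = (x + (9 + 16 + 24))/((2*x)) = (x + 49)*(1/(2*x)) = (49 + x)*(1/(2*x)) = (49 + x)/(2*x))
(-161 + 321)*q(14) = (-161 + 321)*((½)*(49 + 14)/14) = 160*((½)*(1/14)*63) = 160*(9/4) = 360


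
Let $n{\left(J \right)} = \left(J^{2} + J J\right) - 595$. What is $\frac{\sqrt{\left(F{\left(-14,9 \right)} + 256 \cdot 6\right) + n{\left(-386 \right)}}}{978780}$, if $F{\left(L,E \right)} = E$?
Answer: $\frac{\sqrt{298942}}{978780} \approx 0.00055861$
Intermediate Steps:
$n{\left(J \right)} = -595 + 2 J^{2}$ ($n{\left(J \right)} = \left(J^{2} + J^{2}\right) - 595 = 2 J^{2} - 595 = -595 + 2 J^{2}$)
$\frac{\sqrt{\left(F{\left(-14,9 \right)} + 256 \cdot 6\right) + n{\left(-386 \right)}}}{978780} = \frac{\sqrt{\left(9 + 256 \cdot 6\right) - \left(595 - 2 \left(-386\right)^{2}\right)}}{978780} = \sqrt{\left(9 + 1536\right) + \left(-595 + 2 \cdot 148996\right)} \frac{1}{978780} = \sqrt{1545 + \left(-595 + 297992\right)} \frac{1}{978780} = \sqrt{1545 + 297397} \cdot \frac{1}{978780} = \sqrt{298942} \cdot \frac{1}{978780} = \frac{\sqrt{298942}}{978780}$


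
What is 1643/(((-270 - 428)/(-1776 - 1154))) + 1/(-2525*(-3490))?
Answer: 60776623751/8812250 ≈ 6896.8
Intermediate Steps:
1643/(((-270 - 428)/(-1776 - 1154))) + 1/(-2525*(-3490)) = 1643/((-698/(-2930))) - 1/2525*(-1/3490) = 1643/((-698*(-1/2930))) + 1/8812250 = 1643/(349/1465) + 1/8812250 = 1643*(1465/349) + 1/8812250 = 2406995/349 + 1/8812250 = 60776623751/8812250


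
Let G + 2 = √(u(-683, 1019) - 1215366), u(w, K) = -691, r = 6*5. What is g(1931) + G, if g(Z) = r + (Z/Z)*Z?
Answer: 1959 + I*√1216057 ≈ 1959.0 + 1102.8*I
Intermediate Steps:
r = 30
G = -2 + I*√1216057 (G = -2 + √(-691 - 1215366) = -2 + √(-1216057) = -2 + I*√1216057 ≈ -2.0 + 1102.8*I)
g(Z) = 30 + Z (g(Z) = 30 + (Z/Z)*Z = 30 + 1*Z = 30 + Z)
g(1931) + G = (30 + 1931) + (-2 + I*√1216057) = 1961 + (-2 + I*√1216057) = 1959 + I*√1216057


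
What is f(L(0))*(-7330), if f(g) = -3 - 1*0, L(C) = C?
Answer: 21990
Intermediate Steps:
f(g) = -3 (f(g) = -3 + 0 = -3)
f(L(0))*(-7330) = -3*(-7330) = 21990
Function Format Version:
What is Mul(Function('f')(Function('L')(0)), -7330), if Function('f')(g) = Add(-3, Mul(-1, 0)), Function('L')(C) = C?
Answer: 21990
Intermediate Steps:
Function('f')(g) = -3 (Function('f')(g) = Add(-3, 0) = -3)
Mul(Function('f')(Function('L')(0)), -7330) = Mul(-3, -7330) = 21990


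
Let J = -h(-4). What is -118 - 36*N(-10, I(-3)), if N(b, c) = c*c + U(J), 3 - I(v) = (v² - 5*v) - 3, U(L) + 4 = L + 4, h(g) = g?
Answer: -11926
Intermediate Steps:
J = 4 (J = -1*(-4) = 4)
U(L) = L (U(L) = -4 + (L + 4) = -4 + (4 + L) = L)
I(v) = 6 - v² + 5*v (I(v) = 3 - ((v² - 5*v) - 3) = 3 - (-3 + v² - 5*v) = 3 + (3 - v² + 5*v) = 6 - v² + 5*v)
N(b, c) = 4 + c² (N(b, c) = c*c + 4 = c² + 4 = 4 + c²)
-118 - 36*N(-10, I(-3)) = -118 - 36*(4 + (6 - 1*(-3)² + 5*(-3))²) = -118 - 36*(4 + (6 - 1*9 - 15)²) = -118 - 36*(4 + (6 - 9 - 15)²) = -118 - 36*(4 + (-18)²) = -118 - 36*(4 + 324) = -118 - 36*328 = -118 - 11808 = -11926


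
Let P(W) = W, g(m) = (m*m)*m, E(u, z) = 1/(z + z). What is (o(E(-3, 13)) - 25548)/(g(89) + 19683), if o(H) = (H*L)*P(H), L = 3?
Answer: -17270445/489864752 ≈ -0.035256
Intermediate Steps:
E(u, z) = 1/(2*z)
g(m) = m³ (g(m) = m²*m = m³)
o(H) = 3*H² (o(H) = (H*3)*H = (3*H)*H = 3*H²)
(o(E(-3, 13)) - 25548)/(g(89) + 19683) = (3*((½)/13)² - 25548)/(89³ + 19683) = (3*((½)*(1/13))² - 25548)/(704969 + 19683) = (3*(1/26)² - 25548)/724652 = (3*(1/676) - 25548)*(1/724652) = (3/676 - 25548)*(1/724652) = -17270445/676*1/724652 = -17270445/489864752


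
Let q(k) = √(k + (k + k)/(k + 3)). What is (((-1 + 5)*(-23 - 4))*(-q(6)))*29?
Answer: 1044*√66 ≈ 8481.5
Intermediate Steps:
q(k) = √(k + 2*k/(3 + k)) (q(k) = √(k + (2*k)/(3 + k)) = √(k + 2*k/(3 + k)))
(((-1 + 5)*(-23 - 4))*(-q(6)))*29 = (((-1 + 5)*(-23 - 4))*(-√(6*(5 + 6)/(3 + 6))))*29 = ((4*(-27))*(-√(6*11/9)))*29 = -(-108)*√(6*(⅑)*11)*29 = -(-108)*√(22/3)*29 = -(-108)*√66/3*29 = -(-36)*√66*29 = (36*√66)*29 = 1044*√66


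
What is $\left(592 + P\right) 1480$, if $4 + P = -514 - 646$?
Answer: $-846560$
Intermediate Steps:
$P = -1164$ ($P = -4 - 1160 = -1164$)
$\left(592 + P\right) 1480 = \left(592 - 1164\right) 1480 = \left(-572\right) 1480 = -846560$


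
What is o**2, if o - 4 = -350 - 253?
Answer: 358801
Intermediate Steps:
o = -599 (o = 4 + (-350 - 253) = 4 - 603 = -599)
o**2 = (-599)**2 = 358801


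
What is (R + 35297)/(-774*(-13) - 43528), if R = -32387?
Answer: -1455/16733 ≈ -0.086954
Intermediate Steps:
(R + 35297)/(-774*(-13) - 43528) = (-32387 + 35297)/(-774*(-13) - 43528) = 2910/(10062 - 43528) = 2910/(-33466) = 2910*(-1/33466) = -1455/16733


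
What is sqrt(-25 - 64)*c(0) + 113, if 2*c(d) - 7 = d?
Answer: 113 + 7*I*sqrt(89)/2 ≈ 113.0 + 33.019*I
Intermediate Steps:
c(d) = 7/2 + d/2
sqrt(-25 - 64)*c(0) + 113 = sqrt(-25 - 64)*(7/2 + (1/2)*0) + 113 = sqrt(-89)*(7/2 + 0) + 113 = (I*sqrt(89))*(7/2) + 113 = 7*I*sqrt(89)/2 + 113 = 113 + 7*I*sqrt(89)/2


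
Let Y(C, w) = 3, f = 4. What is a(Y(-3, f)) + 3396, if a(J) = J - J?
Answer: 3396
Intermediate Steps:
a(J) = 0
a(Y(-3, f)) + 3396 = 0 + 3396 = 3396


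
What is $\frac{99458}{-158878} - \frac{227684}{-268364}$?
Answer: $\frac{1185378980}{5329641949} \approx 0.22241$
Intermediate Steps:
$\frac{99458}{-158878} - \frac{227684}{-268364} = 99458 \left(- \frac{1}{158878}\right) - - \frac{56921}{67091} = - \frac{49729}{79439} + \frac{56921}{67091} = \frac{1185378980}{5329641949}$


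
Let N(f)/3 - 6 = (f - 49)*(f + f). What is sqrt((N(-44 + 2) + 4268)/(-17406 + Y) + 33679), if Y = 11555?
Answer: sqrt(1152814402961)/5851 ≈ 183.51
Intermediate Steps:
N(f) = 18 + 6*f*(-49 + f) (N(f) = 18 + 3*((f - 49)*(f + f)) = 18 + 3*((-49 + f)*(2*f)) = 18 + 3*(2*f*(-49 + f)) = 18 + 6*f*(-49 + f))
sqrt((N(-44 + 2) + 4268)/(-17406 + Y) + 33679) = sqrt(((18 - 294*(-44 + 2) + 6*(-44 + 2)**2) + 4268)/(-17406 + 11555) + 33679) = sqrt(((18 - 294*(-42) + 6*(-42)**2) + 4268)/(-5851) + 33679) = sqrt(((18 + 12348 + 6*1764) + 4268)*(-1/5851) + 33679) = sqrt(((18 + 12348 + 10584) + 4268)*(-1/5851) + 33679) = sqrt((22950 + 4268)*(-1/5851) + 33679) = sqrt(27218*(-1/5851) + 33679) = sqrt(-27218/5851 + 33679) = sqrt(197028611/5851) = sqrt(1152814402961)/5851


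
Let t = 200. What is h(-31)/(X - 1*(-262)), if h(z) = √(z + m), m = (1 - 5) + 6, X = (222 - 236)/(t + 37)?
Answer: 237*I*√29/62080 ≈ 0.020559*I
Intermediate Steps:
X = -14/237 (X = (222 - 236)/(200 + 37) = -14/237 ≈ -0.059072)
m = 2 (m = -4 + 6 = 2)
h(z) = √(2 + z) (h(z) = √(z + 2) = √(2 + z))
h(-31)/(X - 1*(-262)) = √(2 - 31)/(-14/237 - 1*(-262)) = √(-29)/(-14/237 + 262) = (I*√29)/(62080/237) = (I*√29)*(237/62080) = 237*I*√29/62080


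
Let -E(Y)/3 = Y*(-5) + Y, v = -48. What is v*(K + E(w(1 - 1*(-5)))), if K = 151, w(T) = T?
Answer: -10704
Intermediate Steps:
E(Y) = 12*Y (E(Y) = -3*(Y*(-5) + Y) = -3*(-5*Y + Y) = -(-12)*Y = 12*Y)
v*(K + E(w(1 - 1*(-5)))) = -48*(151 + 12*(1 - 1*(-5))) = -48*(151 + 12*(1 + 5)) = -48*(151 + 12*6) = -48*(151 + 72) = -48*223 = -10704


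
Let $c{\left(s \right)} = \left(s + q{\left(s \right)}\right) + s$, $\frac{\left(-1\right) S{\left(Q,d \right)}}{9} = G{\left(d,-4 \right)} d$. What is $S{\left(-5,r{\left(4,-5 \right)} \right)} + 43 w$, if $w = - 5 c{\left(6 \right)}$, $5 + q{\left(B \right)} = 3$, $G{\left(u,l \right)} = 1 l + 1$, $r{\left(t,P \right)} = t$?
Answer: $-2042$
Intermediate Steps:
$G{\left(u,l \right)} = 1 + l$ ($G{\left(u,l \right)} = l + 1 = 1 + l$)
$q{\left(B \right)} = -2$ ($q{\left(B \right)} = -5 + 3 = -2$)
$S{\left(Q,d \right)} = 27 d$ ($S{\left(Q,d \right)} = - 9 \left(1 - 4\right) d = - 9 \left(- 3 d\right) = 27 d$)
$c{\left(s \right)} = -2 + 2 s$ ($c{\left(s \right)} = \left(s - 2\right) + s = \left(-2 + s\right) + s = -2 + 2 s$)
$w = -50$ ($w = - 5 \left(-2 + 2 \cdot 6\right) = - 5 \left(-2 + 12\right) = \left(-5\right) 10 = -50$)
$S{\left(-5,r{\left(4,-5 \right)} \right)} + 43 w = 27 \cdot 4 + 43 \left(-50\right) = 108 - 2150 = -2042$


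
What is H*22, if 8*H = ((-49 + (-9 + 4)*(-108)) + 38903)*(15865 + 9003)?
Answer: 2694037478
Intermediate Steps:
H = 122456249 (H = (((-49 + (-9 + 4)*(-108)) + 38903)*(15865 + 9003))/8 = (((-49 - 5*(-108)) + 38903)*24868)/8 = (((-49 + 540) + 38903)*24868)/8 = ((491 + 38903)*24868)/8 = (39394*24868)/8 = (⅛)*979649992 = 122456249)
H*22 = 122456249*22 = 2694037478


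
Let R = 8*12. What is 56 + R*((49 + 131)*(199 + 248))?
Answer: 7724216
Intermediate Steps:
R = 96
56 + R*((49 + 131)*(199 + 248)) = 56 + 96*((49 + 131)*(199 + 248)) = 56 + 96*(180*447) = 56 + 96*80460 = 56 + 7724160 = 7724216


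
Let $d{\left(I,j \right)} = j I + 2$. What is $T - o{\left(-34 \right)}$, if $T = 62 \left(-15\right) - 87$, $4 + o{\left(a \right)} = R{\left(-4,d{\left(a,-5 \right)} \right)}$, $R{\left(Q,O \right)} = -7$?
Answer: $-1006$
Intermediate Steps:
$d{\left(I,j \right)} = 2 + I j$ ($d{\left(I,j \right)} = I j + 2 = 2 + I j$)
$o{\left(a \right)} = -11$ ($o{\left(a \right)} = -4 - 7 = -11$)
$T = -1017$ ($T = -930 - 87 = -1017$)
$T - o{\left(-34 \right)} = -1017 - -11 = -1017 + 11 = -1006$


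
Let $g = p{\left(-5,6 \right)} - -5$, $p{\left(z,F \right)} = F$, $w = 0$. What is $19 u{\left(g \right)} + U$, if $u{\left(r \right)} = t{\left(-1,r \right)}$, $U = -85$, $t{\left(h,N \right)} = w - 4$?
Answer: $-161$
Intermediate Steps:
$t{\left(h,N \right)} = -4$ ($t{\left(h,N \right)} = 0 - 4 = -4$)
$g = 11$ ($g = 6 - -5 = 6 + 5 = 11$)
$u{\left(r \right)} = -4$
$19 u{\left(g \right)} + U = 19 \left(-4\right) - 85 = -76 - 85 = -161$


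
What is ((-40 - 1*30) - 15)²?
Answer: 7225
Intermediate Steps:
((-40 - 1*30) - 15)² = ((-40 - 30) - 15)² = (-70 - 15)² = (-85)² = 7225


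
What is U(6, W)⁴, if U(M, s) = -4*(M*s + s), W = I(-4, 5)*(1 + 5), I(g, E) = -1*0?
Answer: 0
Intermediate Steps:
I(g, E) = 0
W = 0 (W = 0*(1 + 5) = 0*6 = 0)
U(M, s) = -4*s - 4*M*s (U(M, s) = -4*(s + M*s) = -4*s - 4*M*s)
U(6, W)⁴ = (-4*0*(1 + 6))⁴ = (-4*0*7)⁴ = 0⁴ = 0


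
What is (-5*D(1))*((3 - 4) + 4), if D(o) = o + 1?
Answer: -30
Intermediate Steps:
D(o) = 1 + o
(-5*D(1))*((3 - 4) + 4) = (-5*(1 + 1))*((3 - 4) + 4) = (-5*2)*(-1 + 4) = -10*3 = -30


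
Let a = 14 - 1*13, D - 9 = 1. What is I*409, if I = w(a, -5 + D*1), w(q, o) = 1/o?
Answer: 409/5 ≈ 81.800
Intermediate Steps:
D = 10 (D = 9 + 1 = 10)
a = 1 (a = 14 - 13 = 1)
I = ⅕ (I = 1/(-5 + 10*1) = 1/(-5 + 10) = 1/5 = ⅕ ≈ 0.20000)
I*409 = (⅕)*409 = 409/5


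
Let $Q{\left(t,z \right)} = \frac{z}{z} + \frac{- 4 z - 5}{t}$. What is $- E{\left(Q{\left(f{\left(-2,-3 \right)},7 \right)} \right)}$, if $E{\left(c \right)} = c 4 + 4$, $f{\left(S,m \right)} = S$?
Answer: $-74$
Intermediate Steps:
$Q{\left(t,z \right)} = 1 + \frac{-5 - 4 z}{t}$
$E{\left(c \right)} = 4 + 4 c$ ($E{\left(c \right)} = 4 c + 4 = 4 + 4 c$)
$- E{\left(Q{\left(f{\left(-2,-3 \right)},7 \right)} \right)} = - (4 + 4 \frac{-5 - 2 - 28}{-2}) = - (4 + 4 \left(- \frac{-5 - 2 - 28}{2}\right)) = - (4 + 4 \left(\left(- \frac{1}{2}\right) \left(-35\right)\right)) = - (4 + 4 \cdot \frac{35}{2}) = - (4 + 70) = \left(-1\right) 74 = -74$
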